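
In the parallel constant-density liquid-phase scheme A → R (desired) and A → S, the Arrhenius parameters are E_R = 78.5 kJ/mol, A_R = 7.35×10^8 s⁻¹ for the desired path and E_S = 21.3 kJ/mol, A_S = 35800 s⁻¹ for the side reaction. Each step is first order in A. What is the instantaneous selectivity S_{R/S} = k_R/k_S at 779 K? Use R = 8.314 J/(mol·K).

3.00

Since both paths have the same order in A, the concentration cancels and S_{R/S} = k_R/k_S = (A_R/A_S)·exp[(E_S−E_R)/(RT)].
(E_S−E_R)/(RT) = (21.3−78.5)×10³/(8.314×779) = -57200/6477 = -8.832.
k_R/k_S = (7.35×10^8/35800)·exp(-8.832) = 20531 × 1.460×10^-4 = 3.00.
Since E_R > E_S, raising the temperature improves selectivity toward R.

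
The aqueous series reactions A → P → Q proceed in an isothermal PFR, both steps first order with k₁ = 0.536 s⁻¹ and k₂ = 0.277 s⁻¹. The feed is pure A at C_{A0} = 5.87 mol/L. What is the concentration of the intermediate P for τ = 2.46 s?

2.90 mol/L

The intermediate concentration in a first-order A→B→C sequence is C_P = k₁C_{A0}(e^(−k₁τ) − e^(−k₂τ))/(k₂−k₁).
e^(−k₁τ) = e^(−0.536×2.46) = e^(−1.319) = 0.2675; e^(−k₂τ) = e^(−0.6814) = 0.5059.
C_P = 0.536×5.87/(0.277−0.536) × (0.2675−0.5059) = (-12.15)×(-0.2384) = 2.896 mol/L.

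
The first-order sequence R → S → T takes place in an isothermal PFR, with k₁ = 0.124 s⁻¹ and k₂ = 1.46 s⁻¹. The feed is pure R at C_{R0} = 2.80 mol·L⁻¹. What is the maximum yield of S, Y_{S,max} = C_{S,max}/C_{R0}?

Evaluating C_S at τ_opt = ln(k₂/k₁)/(k₂−k₁) gives C_{S,max}/C_{R0} = (k₁/k₂)^[k₂/(k₂−k₁)].
= (0.124/1.46)^(1.46/(1.46−0.124)) = (0.08493)^(1.093) = 0.06756.

0.0676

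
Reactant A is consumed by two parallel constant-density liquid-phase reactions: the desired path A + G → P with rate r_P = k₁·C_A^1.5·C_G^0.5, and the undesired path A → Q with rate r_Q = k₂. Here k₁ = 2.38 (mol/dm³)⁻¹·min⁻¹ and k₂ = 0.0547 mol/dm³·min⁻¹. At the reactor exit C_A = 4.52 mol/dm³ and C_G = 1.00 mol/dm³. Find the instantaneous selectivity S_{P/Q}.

S_{P/Q} = r_P/r_Q = (k₁·C_A^1.5·C_G^0.5)/(k₂) = (k₁/k₂)·C_A^1.5·C_G^0.5.
= (2.38×4.520^1.5×1.000^0.5) / (0.0547) = 22.87/0.05470 = 418.

418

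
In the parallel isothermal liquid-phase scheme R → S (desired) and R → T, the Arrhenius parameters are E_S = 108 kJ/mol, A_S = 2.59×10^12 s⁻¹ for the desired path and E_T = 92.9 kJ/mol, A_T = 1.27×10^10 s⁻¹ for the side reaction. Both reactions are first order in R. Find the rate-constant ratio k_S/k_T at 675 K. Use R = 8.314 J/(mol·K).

13.8

Since both paths have the same order in R, the concentration cancels and S_{S/T} = k_S/k_T = (A_S/A_T)·exp[(E_T−E_S)/(RT)].
(E_T−E_S)/(RT) = (92.9−108)×10³/(8.314×675) = -15100/5612 = -2.691.
k_S/k_T = (2.59×10^12/1.27×10^10)·exp(-2.691) = 203.9 × 0.06783 = 13.8.
Since E_S > E_T, raising the temperature improves selectivity toward S.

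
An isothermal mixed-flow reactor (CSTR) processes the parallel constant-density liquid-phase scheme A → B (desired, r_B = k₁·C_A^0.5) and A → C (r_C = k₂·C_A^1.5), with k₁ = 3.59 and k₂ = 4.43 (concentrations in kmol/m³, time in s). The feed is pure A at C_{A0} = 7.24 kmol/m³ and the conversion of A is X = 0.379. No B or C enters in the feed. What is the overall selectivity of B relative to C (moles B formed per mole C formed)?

Exit C_A = C_{A0}(1−X) = 7.24×0.621 = 4.496 kmol/m³.
A CSTR operates uniformly at the exit composition, giving r_B = 7.612 and r_C = 42.23 (each k·C_A^n at C_A = 4.496).
Overall selectivity = C_B/C_C = r_Bτ/(r_Cτ) = r_B/r_C = 0.180.

0.180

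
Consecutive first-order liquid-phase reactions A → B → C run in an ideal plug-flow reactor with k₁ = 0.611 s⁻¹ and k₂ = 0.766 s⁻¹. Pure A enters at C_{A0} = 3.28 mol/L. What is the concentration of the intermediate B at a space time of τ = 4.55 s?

For first-order series with pure A initially, C_B(τ) = k₁C_{A0}/(k₂−k₁)·(e^(−k₁τ) − e^(−k₂τ)).
e^(−k₁τ) = e^(−0.611×4.55) = e^(−2.780) = 0.06204; e^(−k₂τ) = e^(−3.485) = 0.03064.
C_B = 0.611×3.28/(0.766−0.611) × (0.06204−0.03064) = 12.93×0.03139 = 0.4059 mol/L.

0.406 mol/L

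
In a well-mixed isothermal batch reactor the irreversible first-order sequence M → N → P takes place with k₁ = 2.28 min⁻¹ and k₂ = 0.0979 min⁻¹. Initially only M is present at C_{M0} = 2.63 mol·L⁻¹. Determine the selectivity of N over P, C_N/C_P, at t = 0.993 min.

Solving the coupled first-order balances gives C_N(t) = [k₁/(k₂−k₁)]·C_{M0}·(e^(−k₁t) − e^(−k₂t)).
e^(−k₁t) = e^(−2.28×0.993) = e^(−2.264) = 0.1039; e^(−k₂t) = e^(−0.09721) = 0.9074.
C_N = 2.28×2.63/(0.0979−2.28) × (0.1039−0.9074) = (-2.748)×(-0.8034) = 2.208 mol·L⁻¹.
C_M = C_{M0}e^(−k₁t) = 0.2733 mol·L⁻¹, so C_P = C_{M0}−C_M−C_N = 0.1488 mol·L⁻¹; C_N/C_P = 14.8.

14.8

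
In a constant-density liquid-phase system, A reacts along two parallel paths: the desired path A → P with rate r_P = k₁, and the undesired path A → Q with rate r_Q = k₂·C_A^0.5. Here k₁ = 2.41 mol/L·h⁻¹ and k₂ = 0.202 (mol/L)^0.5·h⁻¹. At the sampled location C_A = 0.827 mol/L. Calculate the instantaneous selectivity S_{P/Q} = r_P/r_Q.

13.1

S_{P/Q} = r_P/r_Q = (k₁)/(k₂·C_A^0.5) = (k₁/k₂)·C_A^-0.5.
= (2.41) / (0.202×0.8270^0.5) = 2.410/0.1837 = 13.1.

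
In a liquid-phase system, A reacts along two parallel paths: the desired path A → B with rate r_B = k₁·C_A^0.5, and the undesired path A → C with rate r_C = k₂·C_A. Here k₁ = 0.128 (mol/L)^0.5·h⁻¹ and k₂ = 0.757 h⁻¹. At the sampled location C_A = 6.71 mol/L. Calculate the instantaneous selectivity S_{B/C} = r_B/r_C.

0.0653

S_{B/C} = r_B/r_C = (k₁·C_A^0.5)/(k₂·C_A) = (k₁/k₂)·C_A^-0.5.
= (0.128×6.710^0.5) / (0.757×6.710) = 0.3316/5.079 = 0.0653.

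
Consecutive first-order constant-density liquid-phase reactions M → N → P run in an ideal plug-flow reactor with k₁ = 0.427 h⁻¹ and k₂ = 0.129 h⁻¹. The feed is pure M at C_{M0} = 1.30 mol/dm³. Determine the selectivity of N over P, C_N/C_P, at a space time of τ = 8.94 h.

0.755

The intermediate concentration in a first-order A→B→C sequence is C_N = k₁C_{M0}(e^(−k₁τ) − e^(−k₂τ))/(k₂−k₁).
e^(−k₁τ) = e^(−0.427×8.94) = e^(−3.817) = 0.02199; e^(−k₂τ) = e^(−1.153) = 0.3156.
C_N = 0.427×1.30/(0.129−0.427) × (0.02199−0.3156) = (-1.863)×(-0.2936) = 0.5469 mol/dm³.
C_M = C_{M0}e^(−k₁τ) = 0.02858 mol/dm³, so C_P = C_{M0}−C_M−C_N = 0.7245 mol/dm³; C_N/C_P = 0.755.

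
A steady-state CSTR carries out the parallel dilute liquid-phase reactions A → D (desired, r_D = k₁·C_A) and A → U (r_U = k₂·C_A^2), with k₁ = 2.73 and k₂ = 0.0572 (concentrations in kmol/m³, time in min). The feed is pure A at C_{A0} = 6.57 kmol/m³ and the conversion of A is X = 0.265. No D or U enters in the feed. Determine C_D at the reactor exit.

Exit C_A = C_{A0}(1−X) = 6.57×0.735 = 4.829 kmol/m³.
In a CSTR the entire volume is at exit conditions, so r_D = 2.73×4.829 = 13.18 and r_U = 0.0572×4.829^2 = 1.334.
Fraction of consumed A going to D: r_D/(r_D+r_U) = 0.9081.
C_D = 0.9081·C_{A0}·X = 0.9081×6.57×0.265 = 1.58 kmol/m³.

1.58 kmol/m³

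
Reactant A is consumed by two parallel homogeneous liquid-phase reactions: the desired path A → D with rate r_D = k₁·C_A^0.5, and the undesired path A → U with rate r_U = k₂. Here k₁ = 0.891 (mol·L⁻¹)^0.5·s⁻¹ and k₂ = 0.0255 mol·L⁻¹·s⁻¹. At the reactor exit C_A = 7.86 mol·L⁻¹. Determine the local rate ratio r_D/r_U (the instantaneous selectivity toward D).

98.0

S_{D/U} = r_D/r_U = (k₁·C_A^0.5)/(k₂) = (k₁/k₂)·C_A^0.5.
= (0.891×7.860^0.5) / (0.0255) = 2.498/0.02550 = 98.0.
Since the desired path is higher order in A, keeping C_A high (PFR or concentrated feed) favours D.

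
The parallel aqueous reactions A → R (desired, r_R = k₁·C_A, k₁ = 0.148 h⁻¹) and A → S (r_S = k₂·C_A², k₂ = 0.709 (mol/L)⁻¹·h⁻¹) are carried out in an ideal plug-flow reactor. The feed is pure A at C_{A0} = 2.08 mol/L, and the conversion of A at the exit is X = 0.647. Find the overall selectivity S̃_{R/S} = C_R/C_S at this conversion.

0.159

C_A = C_{A0}(1−X) = 0.7342 mol/L.
Along a PFR/batch, dC_R/dC_A = −r_R/(r_R+r_S) = −k₁/(k₁+k₂·C_A).
Integrating from C_{A0} to C_A: C_R = (0.148/0.709)·ln[(0.148+0.709·2.08)/(0.148+0.709·0.734)] = 0.2087·ln(1.623/0.6686) = 0.1851 mol/L.
C_S = (C_{A0}−C_A)−C_R = 1.161 mol/L; S̃_{R/S} = 0.1851/1.161 = 0.159.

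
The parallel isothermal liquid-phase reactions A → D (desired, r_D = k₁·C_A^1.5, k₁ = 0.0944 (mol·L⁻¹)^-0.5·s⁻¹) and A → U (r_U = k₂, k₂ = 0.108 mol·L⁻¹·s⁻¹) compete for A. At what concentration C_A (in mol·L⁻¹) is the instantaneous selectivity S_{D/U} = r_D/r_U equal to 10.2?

S_{D/U} = (k₁/k₂)·C_A^1.5 ⇒ C_A = (S·k₂/k₁)^(1/1.5).
= (10.2×0.108/0.0944)^(0.6667) = (11.67)^(0.6667) = 5.14 mol·L⁻¹.

5.14 mol·L⁻¹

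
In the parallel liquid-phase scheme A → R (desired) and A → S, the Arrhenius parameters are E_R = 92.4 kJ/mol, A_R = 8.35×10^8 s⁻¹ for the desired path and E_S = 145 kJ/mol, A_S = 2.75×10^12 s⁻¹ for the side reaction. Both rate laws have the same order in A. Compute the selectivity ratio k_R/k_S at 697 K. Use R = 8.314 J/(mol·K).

Since both paths have the same order in A, the concentration cancels and S_{R/S} = k_R/k_S = (A_R/A_S)·exp[(E_S−E_R)/(RT)].
(E_S−E_R)/(RT) = (145−92.4)×10³/(8.314×697) = 52600/5795 = 9.077.
k_R/k_S = (8.35×10^8/2.75×10^12)·exp(9.077) = 3.036×10^-4 × 8752 = 2.66.
Since E_R < E_S, lowering the temperature improves selectivity toward R.

2.66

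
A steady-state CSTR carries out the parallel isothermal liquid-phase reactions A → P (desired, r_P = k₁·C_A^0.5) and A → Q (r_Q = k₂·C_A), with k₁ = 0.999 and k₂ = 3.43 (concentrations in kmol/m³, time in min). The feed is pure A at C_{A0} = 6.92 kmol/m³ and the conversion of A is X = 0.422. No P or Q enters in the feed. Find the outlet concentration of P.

0.371 kmol/m³

Exit C_A = C_{A0}(1−X) = 6.92×0.578 = 4.000 kmol/m³.
A CSTR operates uniformly at the exit composition, giving r_P = 1.998 and r_Q = 13.72 (each k·C_A^n at C_A = 4.000).
Fraction of consumed A going to P: r_P/(r_P+r_Q) = 0.1271.
C_P = 0.1271·C_{A0}·X = 0.1271×6.92×0.422 = 0.371 kmol/m³.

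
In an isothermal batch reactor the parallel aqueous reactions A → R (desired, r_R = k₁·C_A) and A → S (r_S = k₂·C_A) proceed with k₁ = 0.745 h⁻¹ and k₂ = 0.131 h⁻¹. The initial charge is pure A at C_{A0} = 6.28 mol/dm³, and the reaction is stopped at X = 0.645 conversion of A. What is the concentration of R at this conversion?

3.44 mol/dm³

C_A = C_{A0}(1−X) = 2.229 mol/dm³.
Both paths are first order in A, so the instantaneous fraction to R is constant: dC_R/d(−C_A) = k₁/(k₁+k₂) = 0.8505.
C_R = 0.8505·(C_{A0}−C_A) = 0.8505×4.051 = 3.44 mol/dm³.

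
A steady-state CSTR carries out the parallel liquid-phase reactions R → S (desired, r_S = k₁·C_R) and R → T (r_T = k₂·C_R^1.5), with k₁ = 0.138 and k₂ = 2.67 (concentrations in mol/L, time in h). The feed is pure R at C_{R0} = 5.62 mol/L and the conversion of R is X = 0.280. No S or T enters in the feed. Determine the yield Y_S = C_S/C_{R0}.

0.00701

Exit C_R = C_{R0}(1−X) = 5.62×0.720 = 4.046 mol/L.
Rates in a CSTR are evaluated at the outlet concentration: r_S = 0.138×4.046 = 0.5584, r_T = 2.67×4.046^1.5 = 21.73.
Fraction of consumed R going to S: r_S/(r_S+r_T) = 0.02505.
C_S = 0.02505·C_{R0}·X = 0.02505×5.62×0.280 = 0.0394 mol/L; Y_S = C_S/C_{R0} = 0.00701.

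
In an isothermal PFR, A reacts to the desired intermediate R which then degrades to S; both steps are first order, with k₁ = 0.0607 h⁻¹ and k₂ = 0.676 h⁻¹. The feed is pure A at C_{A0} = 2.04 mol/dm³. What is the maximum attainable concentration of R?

Evaluating C_R at τ_opt = ln(k₂/k₁)/(k₂−k₁) gives C_{R,max}/C_{A0} = (k₁/k₂)^[k₂/(k₂−k₁)].
= (0.0607/0.676)^(0.676/(0.676−0.0607)) = (0.08979)^(1.099) = 0.07079.
C_{R,max} = 0.07079×2.04 = 0.144 mol/dm³.

0.144 mol/dm³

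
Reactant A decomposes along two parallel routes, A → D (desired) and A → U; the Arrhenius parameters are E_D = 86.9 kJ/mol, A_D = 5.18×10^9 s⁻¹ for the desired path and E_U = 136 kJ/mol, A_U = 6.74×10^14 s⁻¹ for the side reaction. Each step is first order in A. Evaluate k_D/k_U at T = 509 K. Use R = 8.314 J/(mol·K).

k_D/k_U = (A_D/A_U)·exp[−(E_D−E_U)/(RT)] = (A_D/A_U)·exp[(E_U−E_D)/(RT)].
(E_U−E_D)/(RT) = (136−86.9)×10³/(8.314×509) = 49100/4232 = 11.60.
k_D/k_U = (5.18×10^9/6.74×10^14)·exp(11.60) = 7.685×10^-6 × 1.094×10^5 = 0.841.
Since E_D < E_U, lowering the temperature improves selectivity toward D.

0.841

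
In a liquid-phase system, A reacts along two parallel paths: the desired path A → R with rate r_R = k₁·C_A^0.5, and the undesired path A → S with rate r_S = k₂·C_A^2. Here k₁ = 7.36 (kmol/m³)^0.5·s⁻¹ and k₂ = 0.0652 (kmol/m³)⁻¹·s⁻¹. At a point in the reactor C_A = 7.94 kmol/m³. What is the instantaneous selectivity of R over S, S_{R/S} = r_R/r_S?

S_{R/S} = r_R/r_S = (k₁·C_A^0.5)/(k₂·C_A^2) = (k₁/k₂)·C_A^-1.5.
= (7.36×7.940^0.5) / (0.0652×7.940^2) = 20.74/4.110 = 5.05.
The undesired path is higher order in A, so low C_A (CSTR or dilute feed) favours R.

5.05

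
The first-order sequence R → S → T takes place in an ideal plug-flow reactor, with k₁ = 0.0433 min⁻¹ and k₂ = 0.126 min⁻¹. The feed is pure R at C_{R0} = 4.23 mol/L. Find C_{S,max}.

0.831 mol/L

At the optimum, C_{S,max}/C_{R0} = (k₁/k₂)^[k₂/(k₂−k₁)].
= (0.0433/0.126)^(0.126/(0.126−0.0433)) = (0.3437)^(1.524) = 0.1964.
C_{S,max} = 0.1964×4.23 = 0.831 mol/L.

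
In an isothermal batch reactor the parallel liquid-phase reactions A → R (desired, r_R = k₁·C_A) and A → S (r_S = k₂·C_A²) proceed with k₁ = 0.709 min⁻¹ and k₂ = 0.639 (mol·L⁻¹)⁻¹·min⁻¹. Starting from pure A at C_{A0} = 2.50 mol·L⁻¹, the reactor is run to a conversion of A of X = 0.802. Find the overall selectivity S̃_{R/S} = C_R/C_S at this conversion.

C_A = C_{A0}(1−X) = 0.4950 mol·L⁻¹.
Along a PFR/batch, dC_R/dC_A = −r_R/(r_R+r_S) = −k₁/(k₁+k₂·C_A).
Integrating from C_{A0} to C_A: C_R = (0.709/0.639)·ln[(0.709+0.639·2.50)/(0.709+0.639·0.495)] = 1.110·ln(2.307/1.025) = 0.8996 mol·L⁻¹.
C_S = (C_{A0}−C_A)−C_R = 1.105 mol·L⁻¹; S̃_{R/S} = 0.8996/1.105 = 0.814.

0.814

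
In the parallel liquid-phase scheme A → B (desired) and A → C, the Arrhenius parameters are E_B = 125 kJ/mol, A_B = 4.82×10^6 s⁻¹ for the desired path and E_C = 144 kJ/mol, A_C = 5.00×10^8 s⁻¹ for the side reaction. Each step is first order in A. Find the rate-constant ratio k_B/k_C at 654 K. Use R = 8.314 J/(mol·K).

Since both paths have the same order in A, the concentration cancels and S_{B/C} = k_B/k_C = (A_B/A_C)·exp[(E_C−E_B)/(RT)].
(E_C−E_B)/(RT) = (144−125)×10³/(8.314×654) = 19000/5437 = 3.494.
k_B/k_C = (4.82×10^6/5.00×10^8)·exp(3.494) = 0.009640 × 32.93 = 0.317.
Since E_B < E_C, lowering the temperature improves selectivity toward B.

0.317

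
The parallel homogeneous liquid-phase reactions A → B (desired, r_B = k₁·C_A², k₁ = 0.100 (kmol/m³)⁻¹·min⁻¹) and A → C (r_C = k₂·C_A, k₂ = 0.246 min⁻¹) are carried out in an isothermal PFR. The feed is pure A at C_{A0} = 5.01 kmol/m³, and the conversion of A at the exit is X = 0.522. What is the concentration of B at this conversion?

C_A = C_{A0}(1−X) = 2.395 kmol/m³.
Along a PFR/batch, dC_C/dC_A = −r_C/(r_B+r_C) = −k₂/(k₂+k₁·C_A).
Integrating from C_{A0} to C_A: C_C = (0.246/0.100)·ln[(0.246+0.100·5.01)/(0.246+0.100·2.39)] = 2.460·ln(0.7470/0.4855) = 1.060 kmol/m³.
Then C_B = (C_{A0}−C_A) − C_C = 2.615 − 1.060 = 1.555 kmol/m³.

1.56 kmol/m³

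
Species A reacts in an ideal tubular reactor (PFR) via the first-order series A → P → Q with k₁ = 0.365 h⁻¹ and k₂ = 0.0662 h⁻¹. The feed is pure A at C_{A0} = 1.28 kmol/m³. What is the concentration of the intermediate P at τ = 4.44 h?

0.856 kmol/m³

The intermediate concentration in a first-order A→B→C sequence is C_P = k₁C_{A0}(e^(−k₁τ) − e^(−k₂τ))/(k₂−k₁).
e^(−k₁τ) = e^(−0.365×4.44) = e^(−1.621) = 0.1978; e^(−k₂τ) = e^(−0.2939) = 0.7453.
C_P = 0.365×1.28/(0.0662−0.365) × (0.1978−0.7453) = (-1.564)×(-0.5476) = 0.8561 kmol/m³.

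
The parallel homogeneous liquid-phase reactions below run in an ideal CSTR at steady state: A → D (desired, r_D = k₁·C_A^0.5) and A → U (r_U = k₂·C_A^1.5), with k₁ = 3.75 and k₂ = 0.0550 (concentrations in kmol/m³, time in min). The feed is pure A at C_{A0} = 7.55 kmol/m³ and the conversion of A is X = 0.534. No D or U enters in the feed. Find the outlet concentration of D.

3.83 kmol/m³

Exit C_A = C_{A0}(1−X) = 7.55×0.466 = 3.518 kmol/m³.
In a CSTR the entire volume is at exit conditions, so r_D = 3.75×3.518^0.5 = 7.034 and r_U = 0.0550×3.518^1.5 = 0.3630.
Fraction of consumed A going to D: r_D/(r_D+r_U) = 0.9509.
C_D = 0.9509·C_{A0}·X = 0.9509×7.55×0.534 = 3.83 kmol/m³.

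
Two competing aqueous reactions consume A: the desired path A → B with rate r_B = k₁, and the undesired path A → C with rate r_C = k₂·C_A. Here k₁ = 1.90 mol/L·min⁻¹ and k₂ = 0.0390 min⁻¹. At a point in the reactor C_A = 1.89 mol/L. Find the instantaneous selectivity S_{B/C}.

S_{B/C} = r_B/r_C = (k₁)/(k₂·C_A) = (k₁/k₂)·C_A⁻¹.
= (1.90) / (0.0390×1.890) = 1.900/0.07371 = 25.8.

25.8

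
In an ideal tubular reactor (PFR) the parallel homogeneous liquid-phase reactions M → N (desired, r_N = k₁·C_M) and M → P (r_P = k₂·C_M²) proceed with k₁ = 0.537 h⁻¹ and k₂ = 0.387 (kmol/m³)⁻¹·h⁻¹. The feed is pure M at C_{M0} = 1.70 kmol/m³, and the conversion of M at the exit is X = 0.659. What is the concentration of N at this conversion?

C_M = C_{M0}(1−X) = 0.5797 kmol/m³.
Along a PFR/batch, dC_N/dC_M = −r_N/(r_N+r_P) = −k₁/(k₁+k₂·C_M).
Integrating from C_{M0} to C_M: C_N = (0.537/0.387)·ln[(0.537+0.387·1.70)/(0.537+0.387·0.580)] = 1.388·ln(1.195/0.7613) = 0.6254 kmol/m³.

0.625 kmol/m³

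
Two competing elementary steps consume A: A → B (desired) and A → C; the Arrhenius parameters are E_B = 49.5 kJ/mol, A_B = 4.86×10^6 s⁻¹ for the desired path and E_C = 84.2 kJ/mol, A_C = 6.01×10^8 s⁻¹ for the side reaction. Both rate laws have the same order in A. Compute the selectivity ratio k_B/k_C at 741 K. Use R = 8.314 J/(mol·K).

k_B/k_C = (A_B/A_C)·exp[−(E_B−E_C)/(RT)] = (A_B/A_C)·exp[(E_C−E_B)/(RT)].
(E_C−E_B)/(RT) = (84.2−49.5)×10³/(8.314×741) = 34700/6161 = 5.633.
k_B/k_C = (4.86×10^6/6.01×10^8)·exp(5.633) = 0.008087 × 279.4 = 2.26.
Since E_B < E_C, lowering the temperature improves selectivity toward B.

2.26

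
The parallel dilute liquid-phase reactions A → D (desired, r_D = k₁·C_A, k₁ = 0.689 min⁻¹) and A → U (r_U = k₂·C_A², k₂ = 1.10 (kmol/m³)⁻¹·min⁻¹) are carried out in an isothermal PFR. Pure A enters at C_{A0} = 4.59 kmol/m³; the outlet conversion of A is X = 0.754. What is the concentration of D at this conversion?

0.682 kmol/m³

C_A = C_{A0}(1−X) = 1.129 kmol/m³.
Along a PFR/batch, dC_D/dC_A = −r_D/(r_D+r_U) = −k₁/(k₁+k₂·C_A).
Integrating from C_{A0} to C_A: C_D = (0.689/1.10)·ln[(0.689+1.10·4.59)/(0.689+1.10·1.13)] = 0.6264·ln(5.738/1.931) = 0.6821 kmol/m³.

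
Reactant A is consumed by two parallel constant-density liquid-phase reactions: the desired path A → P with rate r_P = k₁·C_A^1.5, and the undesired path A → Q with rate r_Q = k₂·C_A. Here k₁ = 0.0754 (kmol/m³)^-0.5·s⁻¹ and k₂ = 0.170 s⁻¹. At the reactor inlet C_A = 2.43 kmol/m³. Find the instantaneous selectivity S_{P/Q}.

S_{P/Q} = r_P/r_Q = (k₁·C_A^1.5)/(k₂·C_A) = (k₁/k₂)·C_A^0.5.
= (0.0754×2.430^1.5) / (0.170×2.430) = 0.2856/0.4131 = 0.691.

0.691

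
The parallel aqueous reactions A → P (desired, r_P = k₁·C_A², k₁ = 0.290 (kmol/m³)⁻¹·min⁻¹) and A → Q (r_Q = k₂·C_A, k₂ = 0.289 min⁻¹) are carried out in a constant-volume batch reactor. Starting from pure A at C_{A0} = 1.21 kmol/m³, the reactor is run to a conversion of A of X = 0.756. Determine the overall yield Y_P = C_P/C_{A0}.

0.315

C_A = C_{A0}(1−X) = 0.2952 kmol/m³.
Along a PFR/batch, dC_Q/dC_A = −r_Q/(r_P+r_Q) = −k₂/(k₂+k₁·C_A).
Integrating from C_{A0} to C_A: C_Q = (0.289/0.290)·ln[(0.289+0.290·1.21)/(0.289+0.290·0.295)] = 0.9966·ln(0.6399/0.3746) = 0.5336 kmol/m³.
Then C_P = (C_{A0}−C_A) − C_Q = 0.9148 − 0.5336 = 0.3812 kmol/m³.
Y_P = C_P/C_{A0} = 0.3812/1.21 = 0.315.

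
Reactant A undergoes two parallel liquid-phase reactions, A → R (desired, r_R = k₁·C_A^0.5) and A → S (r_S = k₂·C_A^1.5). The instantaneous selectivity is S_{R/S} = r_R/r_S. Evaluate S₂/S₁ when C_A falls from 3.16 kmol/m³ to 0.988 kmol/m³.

S_{R/S} = (k₁/k₂)·C_A⁻¹, so S₂/S₁ = (C_{A,2}/C_{A,1})⁻¹.
= 3.16/0.988 = 3.20.

3.20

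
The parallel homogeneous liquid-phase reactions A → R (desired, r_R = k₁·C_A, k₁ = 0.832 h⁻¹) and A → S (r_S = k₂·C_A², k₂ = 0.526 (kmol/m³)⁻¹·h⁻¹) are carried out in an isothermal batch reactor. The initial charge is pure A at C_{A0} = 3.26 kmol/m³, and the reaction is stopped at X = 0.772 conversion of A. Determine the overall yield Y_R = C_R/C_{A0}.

C_A = C_{A0}(1−X) = 0.7433 kmol/m³.
Along a PFR/batch, dC_R/dC_A = −r_R/(r_R+r_S) = −k₁/(k₁+k₂·C_A).
Integrating from C_{A0} to C_A: C_R = (0.832/0.526)·ln[(0.832+0.526·3.26)/(0.832+0.526·0.743)] = 1.582·ln(2.547/1.223) = 1.160 kmol/m³.
Y_R = C_R/C_{A0} = 1.160/3.26 = 0.356.

0.356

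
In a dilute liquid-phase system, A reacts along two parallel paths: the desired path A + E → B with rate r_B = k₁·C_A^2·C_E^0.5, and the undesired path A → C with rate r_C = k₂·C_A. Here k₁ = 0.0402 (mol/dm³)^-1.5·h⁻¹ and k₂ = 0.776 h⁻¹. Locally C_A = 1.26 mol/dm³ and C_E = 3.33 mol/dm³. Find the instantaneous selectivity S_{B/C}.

0.119

S_{B/C} = r_B/r_C = (k₁·C_A^2·C_E^0.5)/(k₂·C_A) = (k₁/k₂)·C_A·C_E^0.5.
= (0.0402×1.260^2×3.330^0.5) / (0.776×1.260) = 0.1165/0.9778 = 0.119.
Since the desired path is higher order in A, keeping C_A high (PFR or concentrated feed) favours B.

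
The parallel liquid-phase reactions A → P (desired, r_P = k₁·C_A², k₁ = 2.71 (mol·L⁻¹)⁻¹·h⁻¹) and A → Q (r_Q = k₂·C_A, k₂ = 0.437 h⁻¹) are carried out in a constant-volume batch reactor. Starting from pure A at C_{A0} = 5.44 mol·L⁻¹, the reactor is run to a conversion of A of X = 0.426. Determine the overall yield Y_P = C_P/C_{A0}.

C_A = C_{A0}(1−X) = 3.123 mol·L⁻¹.
Along a PFR/batch, dC_Q/dC_A = −r_Q/(r_P+r_Q) = −k₂/(k₂+k₁·C_A).
Integrating from C_{A0} to C_A: C_Q = (0.437/2.71)·ln[(0.437+2.71·5.44)/(0.437+2.71·3.12)] = 0.1613·ln(15.18/8.899) = 0.08611 mol·L⁻¹.
Then C_P = (C_{A0}−C_A) − C_Q = 2.317 − 0.08611 = 2.231 mol·L⁻¹.
Y_P = C_P/C_{A0} = 2.231/5.44 = 0.410.

0.410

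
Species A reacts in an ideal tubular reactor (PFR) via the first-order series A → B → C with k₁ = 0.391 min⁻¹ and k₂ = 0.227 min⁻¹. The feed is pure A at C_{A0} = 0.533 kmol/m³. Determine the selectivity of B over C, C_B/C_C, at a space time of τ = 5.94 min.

For first-order series with pure A initially, C_B(τ) = k₁C_{A0}/(k₂−k₁)·(e^(−k₁τ) − e^(−k₂τ)).
e^(−k₁τ) = e^(−0.391×5.94) = e^(−2.323) = 0.09802; e^(−k₂τ) = e^(−1.348) = 0.2597.
C_B = 0.391×0.533/(0.227−0.391) × (0.09802−0.2597) = (-1.271)×(-0.1616) = 0.2054 kmol/m³.
C_A = C_{A0}e^(−k₁τ) = 0.05225 kmol/m³, so C_C = C_{A0}−C_A−C_B = 0.2754 kmol/m³; C_B/C_C = 0.746.

0.746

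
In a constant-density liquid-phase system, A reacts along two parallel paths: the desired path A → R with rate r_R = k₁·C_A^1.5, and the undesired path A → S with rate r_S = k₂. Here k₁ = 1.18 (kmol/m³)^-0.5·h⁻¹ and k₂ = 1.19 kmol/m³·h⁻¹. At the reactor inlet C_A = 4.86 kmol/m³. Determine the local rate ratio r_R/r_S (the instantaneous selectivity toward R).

S_{R/S} = r_R/r_S = (k₁·C_A^1.5)/(k₂) = (k₁/k₂)·C_A^1.5.
= (1.18×4.860^1.5) / (1.19) = 12.64/1.190 = 10.6.
Since the desired path is higher order in A, keeping C_A high (PFR or concentrated feed) favours R.

10.6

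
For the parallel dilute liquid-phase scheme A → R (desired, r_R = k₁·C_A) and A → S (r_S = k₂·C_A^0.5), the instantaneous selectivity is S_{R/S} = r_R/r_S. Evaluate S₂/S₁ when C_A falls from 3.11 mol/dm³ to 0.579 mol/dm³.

0.431

S_{R/S} = (k₁/k₂)·C_A^0.5, so S₂/S₁ = (C_{A,2}/C_{A,1})^0.5.
= (0.579/3.11)^0.5 = (0.1862)^0.5 = 0.431.
Selectivity toward R falls as C_A falls — high-concentration operation is favoured.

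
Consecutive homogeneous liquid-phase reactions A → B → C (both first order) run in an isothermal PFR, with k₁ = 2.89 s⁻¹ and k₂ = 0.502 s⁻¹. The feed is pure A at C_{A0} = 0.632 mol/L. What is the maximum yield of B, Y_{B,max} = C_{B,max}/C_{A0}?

For a first-order series the maximum intermediate yield is C_{B,max}/C_{A0} = (k₁/k₂)^[k₂/(k₂−k₁)].
= (2.89/0.502)^(0.502/(0.502−2.89)) = (5.757)^(-0.2102) = 0.6921.

0.692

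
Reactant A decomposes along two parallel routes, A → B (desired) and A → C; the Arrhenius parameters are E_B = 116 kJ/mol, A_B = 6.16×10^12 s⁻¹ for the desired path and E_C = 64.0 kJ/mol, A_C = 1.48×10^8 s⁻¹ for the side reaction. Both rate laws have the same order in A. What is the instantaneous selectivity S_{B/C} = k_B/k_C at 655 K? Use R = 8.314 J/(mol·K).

With equal orders, S_{B/C} = k_B/k_C = (A_B/A_C)·exp[(E_C−E_B)/(RT)].
(E_C−E_B)/(RT) = (64.0−116)×10³/(8.314×655) = -52000/5446 = -9.549.
k_B/k_C = (6.16×10^12/1.48×10^8)·exp(-9.549) = 41622 × 7.128×10^-5 = 2.97.
Since E_B > E_C, raising the temperature improves selectivity toward B.

2.97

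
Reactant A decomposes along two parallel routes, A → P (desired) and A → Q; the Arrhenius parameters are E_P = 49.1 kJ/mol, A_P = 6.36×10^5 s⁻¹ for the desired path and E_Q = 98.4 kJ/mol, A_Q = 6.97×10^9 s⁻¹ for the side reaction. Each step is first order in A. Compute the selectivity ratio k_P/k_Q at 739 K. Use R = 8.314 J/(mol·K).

0.279

With equal orders, S_{P/Q} = k_P/k_Q = (A_P/A_Q)·exp[(E_Q−E_P)/(RT)].
(E_Q−E_P)/(RT) = (98.4−49.1)×10³/(8.314×739) = 49300/6144 = 8.024.
k_P/k_Q = (6.36×10^5/6.97×10^9)·exp(8.024) = 9.125×10^-5 × 3053 = 0.279.
Since E_P < E_Q, lowering the temperature improves selectivity toward P.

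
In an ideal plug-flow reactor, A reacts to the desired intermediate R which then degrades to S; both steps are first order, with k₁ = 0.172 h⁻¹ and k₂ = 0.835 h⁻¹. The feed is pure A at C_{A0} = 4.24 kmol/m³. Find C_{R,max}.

0.580 kmol/m³

For a first-order series the maximum intermediate yield is C_{R,max}/C_{A0} = (k₁/k₂)^[k₂/(k₂−k₁)].
= (0.172/0.835)^(0.835/(0.835−0.172)) = (0.2060)^(1.259) = 0.1367.
C_{R,max} = 0.1367×4.24 = 0.580 kmol/m³.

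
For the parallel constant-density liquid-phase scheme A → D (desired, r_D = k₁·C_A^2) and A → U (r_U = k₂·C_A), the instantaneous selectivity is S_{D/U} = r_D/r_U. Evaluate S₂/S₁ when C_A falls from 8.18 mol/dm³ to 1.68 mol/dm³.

0.205

S_{D/U} = (k₁/k₂)·C_A, so S₂/S₁ = (C_{A,2}/C_{A,1}).
= 1.68/8.18 = 0.205.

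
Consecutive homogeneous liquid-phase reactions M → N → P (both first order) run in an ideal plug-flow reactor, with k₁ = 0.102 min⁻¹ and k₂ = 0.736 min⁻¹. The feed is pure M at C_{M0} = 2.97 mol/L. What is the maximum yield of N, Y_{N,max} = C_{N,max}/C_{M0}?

0.101

For a first-order series the maximum intermediate yield is C_{N,max}/C_{M0} = (k₁/k₂)^[k₂/(k₂−k₁)].
= (0.102/0.736)^(0.736/(0.736−0.102)) = (0.1386)^(1.161) = 0.1008.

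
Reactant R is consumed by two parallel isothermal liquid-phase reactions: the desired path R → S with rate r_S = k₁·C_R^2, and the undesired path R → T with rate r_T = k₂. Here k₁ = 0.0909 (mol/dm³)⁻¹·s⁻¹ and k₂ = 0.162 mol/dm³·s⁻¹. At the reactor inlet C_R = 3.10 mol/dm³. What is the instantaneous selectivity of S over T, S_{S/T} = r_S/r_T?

S_{S/T} = r_S/r_T = (k₁·C_R^2)/(k₂) = (k₁/k₂)·C_R^2.
= (0.0909×3.100^2) / (0.162) = 0.8735/0.1620 = 5.39.
Since the desired path is higher order in R, keeping C_R high (PFR or concentrated feed) favours S.

5.39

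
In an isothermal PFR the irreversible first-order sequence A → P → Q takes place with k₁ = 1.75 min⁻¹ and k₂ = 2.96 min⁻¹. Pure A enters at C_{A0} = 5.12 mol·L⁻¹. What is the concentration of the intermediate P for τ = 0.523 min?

1.39 mol·L⁻¹

The intermediate concentration in a first-order A→B→C sequence is C_P = k₁C_{A0}(e^(−k₁τ) − e^(−k₂τ))/(k₂−k₁).
e^(−k₁τ) = e^(−1.75×0.523) = e^(−0.9153) = 0.4004; e^(−k₂τ) = e^(−1.548) = 0.2127.
C_P = 1.75×5.12/(2.96−1.75) × (0.4004−0.2127) = 7.405×0.1878 = 1.390 mol·L⁻¹.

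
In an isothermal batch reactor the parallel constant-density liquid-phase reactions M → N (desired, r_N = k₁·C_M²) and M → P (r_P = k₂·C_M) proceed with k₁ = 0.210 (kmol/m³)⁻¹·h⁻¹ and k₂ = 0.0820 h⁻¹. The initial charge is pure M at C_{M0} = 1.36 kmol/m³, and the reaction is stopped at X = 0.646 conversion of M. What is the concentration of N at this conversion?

0.606 kmol/m³

C_M = C_{M0}(1−X) = 0.4814 kmol/m³.
Along a PFR/batch, dC_P/dC_M = −r_P/(r_N+r_P) = −k₂/(k₂+k₁·C_M).
Integrating from C_{M0} to C_M: C_P = (0.0820/0.210)·ln[(0.0820+0.210·1.36)/(0.0820+0.210·0.481)] = 0.3905·ln(0.3676/0.1831) = 0.2721 kmol/m³.
Then C_N = (C_{M0}−C_M) − C_P = 0.8786 − 0.2721 = 0.6064 kmol/m³.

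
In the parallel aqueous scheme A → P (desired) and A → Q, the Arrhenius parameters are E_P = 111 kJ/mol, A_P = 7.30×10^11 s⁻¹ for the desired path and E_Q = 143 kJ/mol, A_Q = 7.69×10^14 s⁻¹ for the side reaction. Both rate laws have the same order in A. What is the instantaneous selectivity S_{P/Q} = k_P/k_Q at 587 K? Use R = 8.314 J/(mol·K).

k_P/k_Q = (A_P/A_Q)·exp[−(E_P−E_Q)/(RT)] = (A_P/A_Q)·exp[(E_Q−E_P)/(RT)].
(E_Q−E_P)/(RT) = (143−111)×10³/(8.314×587) = 32000/4880 = 6.557.
k_P/k_Q = (7.30×10^11/7.69×10^14)·exp(6.557) = 9.493×10^-4 × 704.1 = 0.668.

0.668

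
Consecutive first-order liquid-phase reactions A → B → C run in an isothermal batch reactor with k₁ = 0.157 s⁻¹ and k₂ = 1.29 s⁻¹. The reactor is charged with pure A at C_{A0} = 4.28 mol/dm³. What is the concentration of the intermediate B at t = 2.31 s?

0.383 mol/dm³

For first-order series with pure A initially, C_B(t) = k₁C_{A0}/(k₂−k₁)·(e^(−k₁t) − e^(−k₂t)).
e^(−k₁t) = e^(−0.157×2.31) = e^(−0.3627) = 0.6958; e^(−k₂t) = e^(−2.980) = 0.05080.
C_B = 0.157×4.28/(1.29−0.157) × (0.6958−0.05080) = 0.5931×0.6450 = 0.3825 mol/dm³.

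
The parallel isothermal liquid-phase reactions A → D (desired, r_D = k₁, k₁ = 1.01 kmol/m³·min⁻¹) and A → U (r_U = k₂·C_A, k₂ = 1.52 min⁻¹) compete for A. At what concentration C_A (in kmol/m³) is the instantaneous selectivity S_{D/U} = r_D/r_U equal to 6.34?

0.105 kmol/m³

S_{D/U} = (k₁/k₂)·C_A⁻¹ ⇒ C_A = (S·k₂/k₁)^(-1).
= (6.34×1.52/1.01)^(-1) = (9.541)^(-1) = 0.105 kmol/m³.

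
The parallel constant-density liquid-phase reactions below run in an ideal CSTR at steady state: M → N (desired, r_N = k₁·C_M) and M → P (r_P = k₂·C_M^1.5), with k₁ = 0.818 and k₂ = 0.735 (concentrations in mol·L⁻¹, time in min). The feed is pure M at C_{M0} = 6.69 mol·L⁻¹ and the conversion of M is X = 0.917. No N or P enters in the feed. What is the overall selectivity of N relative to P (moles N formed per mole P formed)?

1.49

Exit C_M = C_{M0}(1−X) = 6.69×0.0830 = 0.5553 mol·L⁻¹.
Rates in a CSTR are evaluated at the outlet concentration: r_N = 0.818×0.5553 = 0.4542, r_P = 0.735×0.5553^1.5 = 0.3041.
Overall selectivity = C_N/C_P = r_Nτ/(r_Pτ) = r_N/r_P = 1.49.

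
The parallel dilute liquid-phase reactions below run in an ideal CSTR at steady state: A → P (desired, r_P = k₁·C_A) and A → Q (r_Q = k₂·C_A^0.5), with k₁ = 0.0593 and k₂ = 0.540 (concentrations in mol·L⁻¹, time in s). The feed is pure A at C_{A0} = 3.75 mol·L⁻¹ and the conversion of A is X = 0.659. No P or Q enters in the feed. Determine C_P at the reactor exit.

0.273 mol·L⁻¹

Exit C_A = C_{A0}(1−X) = 3.75×0.341 = 1.279 mol·L⁻¹.
Rates in a CSTR are evaluated at the outlet concentration: r_P = 0.0593×1.279 = 0.07583, r_Q = 0.540×1.279^0.5 = 0.6106.
Fraction of consumed A going to P: r_P/(r_P+r_Q) = 0.1105.
C_P = 0.1105·C_{A0}·X = 0.1105×3.75×0.659 = 0.273 mol·L⁻¹.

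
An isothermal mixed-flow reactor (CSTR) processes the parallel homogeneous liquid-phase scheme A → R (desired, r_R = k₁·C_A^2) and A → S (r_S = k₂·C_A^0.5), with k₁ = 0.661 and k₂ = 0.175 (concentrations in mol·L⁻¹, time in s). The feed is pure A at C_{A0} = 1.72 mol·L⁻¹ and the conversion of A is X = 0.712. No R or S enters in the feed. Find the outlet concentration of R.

0.696 mol·L⁻¹

Exit C_A = C_{A0}(1−X) = 1.72×0.288 = 0.4954 mol·L⁻¹.
In a CSTR the entire volume is at exit conditions, so r_R = 0.661×0.4954^2 = 0.1622 and r_S = 0.175×0.4954^0.5 = 0.1232.
Fraction of consumed A going to R: r_R/(r_R+r_S) = 0.5684.
C_R = 0.5684·C_{A0}·X = 0.5684×1.72×0.712 = 0.696 mol·L⁻¹.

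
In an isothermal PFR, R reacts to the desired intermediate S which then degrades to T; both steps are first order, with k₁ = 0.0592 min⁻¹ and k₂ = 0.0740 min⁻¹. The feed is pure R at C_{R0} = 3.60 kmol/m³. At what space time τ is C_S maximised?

Setting dC_S/dτ = 0 gives τ_opt = ln(k₂/k₁)/(k₂−k₁).
= ln(0.0740/0.0592)/(0.0740−0.0592) = ln(1.250)/0.01480 = 0.2231/0.01480 = 15.1 min.

15.1 min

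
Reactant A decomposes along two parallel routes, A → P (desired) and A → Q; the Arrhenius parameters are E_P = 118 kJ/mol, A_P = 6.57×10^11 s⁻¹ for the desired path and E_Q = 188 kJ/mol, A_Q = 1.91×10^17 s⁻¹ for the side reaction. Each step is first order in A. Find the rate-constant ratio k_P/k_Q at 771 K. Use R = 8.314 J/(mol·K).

Since both paths have the same order in A, the concentration cancels and S_{P/Q} = k_P/k_Q = (A_P/A_Q)·exp[(E_Q−E_P)/(RT)].
(E_Q−E_P)/(RT) = (188−118)×10³/(8.314×771) = 70000/6410 = 10.92.
k_P/k_Q = (6.57×10^11/1.91×10^17)·exp(10.92) = 3.440×10^-6 × 55286 = 0.190.
Since E_P < E_Q, lowering the temperature improves selectivity toward P.

0.190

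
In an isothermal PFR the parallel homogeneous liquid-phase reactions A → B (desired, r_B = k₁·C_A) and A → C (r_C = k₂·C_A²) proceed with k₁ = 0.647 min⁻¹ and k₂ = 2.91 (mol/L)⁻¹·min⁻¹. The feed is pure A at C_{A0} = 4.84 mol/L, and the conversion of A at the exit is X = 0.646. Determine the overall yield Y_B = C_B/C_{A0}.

C_A = C_{A0}(1−X) = 1.713 mol/L.
Along a PFR/batch, dC_B/dC_A = −r_B/(r_B+r_C) = −k₁/(k₁+k₂·C_A).
Integrating from C_{A0} to C_A: C_B = (0.647/2.91)·ln[(0.647+2.91·4.84)/(0.647+2.91·1.71)] = 0.2223·ln(14.73/5.633) = 0.2137 mol/L.
Y_B = C_B/C_{A0} = 0.2137/4.84 = 0.0442.

0.0442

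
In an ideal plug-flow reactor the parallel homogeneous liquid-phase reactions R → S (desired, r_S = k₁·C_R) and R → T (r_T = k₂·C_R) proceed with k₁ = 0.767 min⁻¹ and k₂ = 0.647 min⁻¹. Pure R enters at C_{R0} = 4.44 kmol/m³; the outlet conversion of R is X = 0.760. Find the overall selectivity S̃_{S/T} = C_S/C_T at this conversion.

1.19

C_R = C_{R0}(1−X) = 1.066 kmol/m³.
Both paths are first order in R, so the instantaneous fraction to S is constant: dC_S/d(−C_R) = k₁/(k₁+k₂) = 0.5424.
C_S = 0.5424·(C_{R0}−C_R) = 0.5424×3.374 = 1.83 kmol/m³.
C_T = (C_{R0}−C_R)−C_S = 1.544 kmol/m³; S̃_{S/T} = 1.830/1.544 = 1.19.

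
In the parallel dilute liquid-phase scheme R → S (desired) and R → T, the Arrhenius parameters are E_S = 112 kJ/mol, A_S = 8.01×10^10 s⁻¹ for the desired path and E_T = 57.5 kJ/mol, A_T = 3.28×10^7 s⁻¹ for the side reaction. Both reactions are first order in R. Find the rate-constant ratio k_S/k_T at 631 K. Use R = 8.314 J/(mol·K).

0.0752

With equal orders, S_{S/T} = k_S/k_T = (A_S/A_T)·exp[(E_T−E_S)/(RT)].
(E_T−E_S)/(RT) = (57.5−112)×10³/(8.314×631) = -54500/5246 = -10.39.
k_S/k_T = (8.01×10^10/3.28×10^7)·exp(-10.39) = 2442 × 3.078×10^-5 = 0.0752.
Since E_S > E_T, raising the temperature improves selectivity toward S.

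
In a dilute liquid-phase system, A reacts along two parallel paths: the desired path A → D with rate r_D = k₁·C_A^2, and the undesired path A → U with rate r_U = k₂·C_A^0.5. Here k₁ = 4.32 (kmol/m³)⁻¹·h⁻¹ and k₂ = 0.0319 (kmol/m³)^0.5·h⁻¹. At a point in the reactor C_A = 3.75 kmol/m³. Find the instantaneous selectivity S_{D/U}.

S_{D/U} = r_D/r_U = (k₁·C_A^2)/(k₂·C_A^0.5) = (k₁/k₂)·C_A^1.5.
= (4.32×3.750^2) / (0.0319×3.750^0.5) = 60.75/0.06177 = 983.

983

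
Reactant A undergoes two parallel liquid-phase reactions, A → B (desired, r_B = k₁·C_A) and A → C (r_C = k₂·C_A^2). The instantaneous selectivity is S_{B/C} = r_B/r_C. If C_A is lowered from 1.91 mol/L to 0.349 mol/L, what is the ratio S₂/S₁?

S_{B/C} = (k₁/k₂)·C_A⁻¹, so S₂/S₁ = (C_{A,2}/C_{A,1})⁻¹.
= 1.91/0.349 = 5.47.

5.47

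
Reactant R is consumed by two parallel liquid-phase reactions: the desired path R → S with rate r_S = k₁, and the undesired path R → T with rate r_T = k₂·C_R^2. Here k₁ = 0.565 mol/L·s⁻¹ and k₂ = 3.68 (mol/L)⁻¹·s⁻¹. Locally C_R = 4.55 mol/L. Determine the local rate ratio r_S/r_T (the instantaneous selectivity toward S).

0.00742

S_{S/T} = r_S/r_T = (k₁)/(k₂·C_R^2) = (k₁/k₂)·C_R^-2.
= (0.565) / (3.68×4.550^2) = 0.5650/76.19 = 0.00742.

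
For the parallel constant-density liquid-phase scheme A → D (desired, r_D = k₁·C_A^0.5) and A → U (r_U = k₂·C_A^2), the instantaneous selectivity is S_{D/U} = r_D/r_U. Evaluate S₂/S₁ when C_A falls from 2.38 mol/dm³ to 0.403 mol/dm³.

S_{D/U} = (k₁/k₂)·C_A^-1.5, so S₂/S₁ = (C_{A,2}/C_{A,1})^-1.5.
= (0.403/2.38)^(-1.5) = (0.1693)^(-1.5) = 14.4.

14.4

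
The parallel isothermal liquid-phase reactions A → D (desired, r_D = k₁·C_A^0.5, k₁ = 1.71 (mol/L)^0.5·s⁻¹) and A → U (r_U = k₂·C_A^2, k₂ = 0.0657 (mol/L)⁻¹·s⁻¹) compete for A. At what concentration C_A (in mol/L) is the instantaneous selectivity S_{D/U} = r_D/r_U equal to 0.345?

17.9 mol/L

S_{D/U} = (k₁/k₂)·C_A^-1.5 ⇒ C_A = (S·k₂/k₁)^(1/(-1.5)).
= (0.345×0.0657/1.71)^(-0.6667) = (0.01326)^(-0.6667) = 17.9 mol/L.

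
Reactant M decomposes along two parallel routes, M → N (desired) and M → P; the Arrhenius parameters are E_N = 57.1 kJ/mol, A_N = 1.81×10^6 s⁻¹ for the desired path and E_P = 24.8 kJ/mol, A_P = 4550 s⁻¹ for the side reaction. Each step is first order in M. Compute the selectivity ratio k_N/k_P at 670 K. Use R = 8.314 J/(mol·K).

With equal orders, S_{N/P} = k_N/k_P = (A_N/A_P)·exp[(E_P−E_N)/(RT)].
(E_P−E_N)/(RT) = (24.8−57.1)×10³/(8.314×670) = -32300/5570 = -5.799.
k_N/k_P = (1.81×10^6/4550)·exp(-5.799) = 397.8 × 0.003032 = 1.21.

1.21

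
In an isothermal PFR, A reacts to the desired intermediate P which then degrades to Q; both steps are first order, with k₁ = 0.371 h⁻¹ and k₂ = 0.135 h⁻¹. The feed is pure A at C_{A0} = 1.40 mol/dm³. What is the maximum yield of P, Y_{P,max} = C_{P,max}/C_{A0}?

0.561

At the optimum, C_{P,max}/C_{A0} = (k₁/k₂)^[k₂/(k₂−k₁)].
= (0.371/0.135)^(0.135/(0.135−0.371)) = (2.748)^(-0.5720) = 0.5609.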